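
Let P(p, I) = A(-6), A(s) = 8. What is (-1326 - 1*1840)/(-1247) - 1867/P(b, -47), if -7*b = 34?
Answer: -2302821/9976 ≈ -230.84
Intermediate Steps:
b = -34/7 (b = -⅐*34 = -34/7 ≈ -4.8571)
P(p, I) = 8
(-1326 - 1*1840)/(-1247) - 1867/P(b, -47) = (-1326 - 1*1840)/(-1247) - 1867/8 = (-1326 - 1840)*(-1/1247) - 1867*⅛ = -3166*(-1/1247) - 1867/8 = 3166/1247 - 1867/8 = -2302821/9976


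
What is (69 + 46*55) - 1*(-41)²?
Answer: 918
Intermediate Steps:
(69 + 46*55) - 1*(-41)² = (69 + 2530) - 1*1681 = 2599 - 1681 = 918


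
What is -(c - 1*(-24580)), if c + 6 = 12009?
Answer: -36583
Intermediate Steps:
c = 12003 (c = -6 + 12009 = 12003)
-(c - 1*(-24580)) = -(12003 - 1*(-24580)) = -(12003 + 24580) = -1*36583 = -36583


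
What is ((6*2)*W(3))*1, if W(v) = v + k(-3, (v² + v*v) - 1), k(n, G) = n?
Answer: 0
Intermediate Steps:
W(v) = -3 + v (W(v) = v - 3 = -3 + v)
((6*2)*W(3))*1 = ((6*2)*(-3 + 3))*1 = (12*0)*1 = 0*1 = 0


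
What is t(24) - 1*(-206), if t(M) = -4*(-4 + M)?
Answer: 126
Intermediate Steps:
t(M) = 16 - 4*M
t(24) - 1*(-206) = (16 - 4*24) - 1*(-206) = (16 - 96) + 206 = -80 + 206 = 126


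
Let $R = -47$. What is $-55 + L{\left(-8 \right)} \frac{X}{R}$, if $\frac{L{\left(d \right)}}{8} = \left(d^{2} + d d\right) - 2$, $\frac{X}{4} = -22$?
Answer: $\frac{86119}{47} \approx 1832.3$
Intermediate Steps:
$X = -88$ ($X = 4 \left(-22\right) = -88$)
$L{\left(d \right)} = -16 + 16 d^{2}$ ($L{\left(d \right)} = 8 \left(\left(d^{2} + d d\right) - 2\right) = 8 \left(\left(d^{2} + d^{2}\right) - 2\right) = 8 \left(2 d^{2} - 2\right) = 8 \left(-2 + 2 d^{2}\right) = -16 + 16 d^{2}$)
$-55 + L{\left(-8 \right)} \frac{X}{R} = -55 + \left(-16 + 16 \left(-8\right)^{2}\right) \left(- \frac{88}{-47}\right) = -55 + \left(-16 + 16 \cdot 64\right) \left(\left(-88\right) \left(- \frac{1}{47}\right)\right) = -55 + \left(-16 + 1024\right) \frac{88}{47} = -55 + 1008 \cdot \frac{88}{47} = -55 + \frac{88704}{47} = \frac{86119}{47}$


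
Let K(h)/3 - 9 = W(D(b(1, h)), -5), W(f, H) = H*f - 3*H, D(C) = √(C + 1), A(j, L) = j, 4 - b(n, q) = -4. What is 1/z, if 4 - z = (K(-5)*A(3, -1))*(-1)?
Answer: 1/85 ≈ 0.011765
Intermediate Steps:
b(n, q) = 8 (b(n, q) = 4 - 1*(-4) = 4 + 4 = 8)
D(C) = √(1 + C)
W(f, H) = -3*H + H*f
K(h) = 27 (K(h) = 27 + 3*(-5*(-3 + √(1 + 8))) = 27 + 3*(-5*(-3 + √9)) = 27 + 3*(-5*(-3 + 3)) = 27 + 3*(-5*0) = 27 + 3*0 = 27 + 0 = 27)
z = 85 (z = 4 - 27*3*(-1) = 4 - 81*(-1) = 4 - 1*(-81) = 4 + 81 = 85)
1/z = 1/85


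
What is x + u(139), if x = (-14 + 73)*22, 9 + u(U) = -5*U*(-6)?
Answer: 5459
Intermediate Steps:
u(U) = -9 + 30*U (u(U) = -9 - 5*U*(-6) = -9 + 30*U)
x = 1298 (x = 59*22 = 1298)
x + u(139) = 1298 + (-9 + 30*139) = 1298 + (-9 + 4170) = 1298 + 4161 = 5459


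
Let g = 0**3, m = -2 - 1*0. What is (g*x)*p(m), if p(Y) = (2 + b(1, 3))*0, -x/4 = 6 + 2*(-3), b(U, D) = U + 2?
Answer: 0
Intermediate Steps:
b(U, D) = 2 + U
x = 0 (x = -4*(6 + 2*(-3)) = -4*(6 - 6) = -4*0 = 0)
m = -2 (m = -2 + 0 = -2)
p(Y) = 0 (p(Y) = (2 + (2 + 1))*0 = (2 + 3)*0 = 5*0 = 0)
g = 0
(g*x)*p(m) = (0*0)*0 = 0*0 = 0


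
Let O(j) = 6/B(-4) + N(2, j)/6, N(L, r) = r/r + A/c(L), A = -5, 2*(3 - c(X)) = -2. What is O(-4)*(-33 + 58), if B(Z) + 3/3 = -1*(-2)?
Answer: 3575/24 ≈ 148.96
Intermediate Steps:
c(X) = 4 (c(X) = 3 - ½*(-2) = 3 + 1 = 4)
B(Z) = 1 (B(Z) = -1 - 1*(-2) = -1 + 2 = 1)
N(L, r) = -¼ (N(L, r) = r/r - 5/4 = 1 - 5*¼ = 1 - 5/4 = -¼)
O(j) = 143/24 (O(j) = 6/1 - ¼/6 = 6*1 - ¼*⅙ = 6 - 1/24 = 143/24)
O(-4)*(-33 + 58) = 143*(-33 + 58)/24 = (143/24)*25 = 3575/24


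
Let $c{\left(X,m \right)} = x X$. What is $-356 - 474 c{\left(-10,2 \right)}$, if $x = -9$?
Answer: $-43016$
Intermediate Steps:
$c{\left(X,m \right)} = - 9 X$
$-356 - 474 c{\left(-10,2 \right)} = -356 - 474 \left(\left(-9\right) \left(-10\right)\right) = -356 - 42660 = -43016$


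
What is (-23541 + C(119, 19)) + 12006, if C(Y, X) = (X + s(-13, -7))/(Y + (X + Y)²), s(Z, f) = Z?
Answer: -221045199/19163 ≈ -11535.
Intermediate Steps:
C(Y, X) = (-13 + X)/(Y + (X + Y)²) (C(Y, X) = (X - 13)/(Y + (X + Y)²) = (-13 + X)/(Y + (X + Y)²))
(-23541 + C(119, 19)) + 12006 = (-23541 + (-13 + 19)/(119 + (19 + 119)²)) + 12006 = (-23541 + 6/(119 + 138²)) + 12006 = (-23541 + 6/(119 + 19044)) + 12006 = (-23541 + 6/19163) + 12006 = -451116177/19163 + 12006 = -221045199/19163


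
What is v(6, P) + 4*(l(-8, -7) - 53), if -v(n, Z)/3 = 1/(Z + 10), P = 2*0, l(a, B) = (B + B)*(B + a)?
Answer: 6277/10 ≈ 627.70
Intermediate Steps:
l(a, B) = 2*B*(B + a) (l(a, B) = (2*B)*(B + a) = 2*B*(B + a))
P = 0
v(n, Z) = -3/(10 + Z) (v(n, Z) = -3/(Z + 10) = -3/(10 + Z))
v(6, P) + 4*(l(-8, -7) - 53) = -3/(10 + 0) + 4*(2*(-7)*(-7 - 8) - 53) = -3/10 + 4*(2*(-7)*(-15) - 53) = -3*⅒ + 4*(210 - 53) = -3/10 + 4*157 = -3/10 + 628 = 6277/10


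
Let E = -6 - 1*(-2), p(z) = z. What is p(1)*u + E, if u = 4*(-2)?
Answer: -12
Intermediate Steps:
u = -8
E = -4 (E = -6 + 2 = -4)
p(1)*u + E = 1*(-8) - 4 = -8 - 4 = -12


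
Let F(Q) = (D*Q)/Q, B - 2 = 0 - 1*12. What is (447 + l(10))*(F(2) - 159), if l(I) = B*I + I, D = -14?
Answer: -61761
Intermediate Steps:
B = -10 (B = 2 + (0 - 1*12) = 2 + (0 - 12) = 2 - 12 = -10)
l(I) = -9*I (l(I) = -10*I + I = -9*I)
F(Q) = -14 (F(Q) = (-14*Q)/Q = -14)
(447 + l(10))*(F(2) - 159) = (447 - 9*10)*(-14 - 159) = (447 - 90)*(-173) = 357*(-173) = -61761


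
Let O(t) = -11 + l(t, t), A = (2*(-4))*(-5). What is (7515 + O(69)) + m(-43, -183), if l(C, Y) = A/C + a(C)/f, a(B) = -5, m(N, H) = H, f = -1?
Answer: 505534/69 ≈ 7326.6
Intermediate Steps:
A = 40 (A = -8*(-5) = 40)
l(C, Y) = 5 + 40/C (l(C, Y) = 40/C - 5/(-1) = 40/C - 5*(-1) = 40/C + 5 = 5 + 40/C)
O(t) = -6 + 40/t (O(t) = -11 + (5 + 40/t) = -6 + 40/t)
(7515 + O(69)) + m(-43, -183) = (7515 + (-6 + 40/69)) - 183 = (7515 - 374/69) - 183 = 518161/69 - 183 = 505534/69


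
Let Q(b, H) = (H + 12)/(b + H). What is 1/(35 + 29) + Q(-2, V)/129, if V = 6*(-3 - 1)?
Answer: 687/35776 ≈ 0.019203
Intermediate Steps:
V = -24 (V = 6*(-4) = -24)
Q(b, H) = (12 + H)/(H + b)
1/(35 + 29) + Q(-2, V)/129 = 1/(35 + 29) + ((12 - 24)/(-24 - 2))/129 = 1/64 + (-12/(-26))/129 = 1/64 + (-1/26*(-12))/129 = 1/64 + (1/129)*(6/13) = 1/64 + 2/559 = 687/35776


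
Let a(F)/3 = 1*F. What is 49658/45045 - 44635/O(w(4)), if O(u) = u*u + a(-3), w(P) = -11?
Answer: -286431697/720720 ≈ -397.42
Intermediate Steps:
a(F) = 3*F (a(F) = 3*(1*F) = 3*F)
O(u) = -9 + u² (O(u) = u*u + 3*(-3) = u² - 9 = -9 + u²)
49658/45045 - 44635/O(w(4)) = 49658/45045 - 44635/(-9 + (-11)²) = 49658*(1/45045) - 44635/(-9 + 121) = 7094/6435 - 44635/112 = -286431697/720720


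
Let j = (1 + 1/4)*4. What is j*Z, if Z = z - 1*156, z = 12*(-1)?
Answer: -840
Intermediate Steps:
j = 5 (j = (1 + ¼)*4 = (5/4)*4 = 5)
z = -12
Z = -168 (Z = -12 - 1*156 = -12 - 156 = -168)
j*Z = 5*(-168) = -840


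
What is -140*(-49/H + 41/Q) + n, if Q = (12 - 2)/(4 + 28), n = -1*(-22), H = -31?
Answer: -575586/31 ≈ -18567.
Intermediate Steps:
n = 22
Q = 5/16 (Q = 10/32 = 10*(1/32) = 5/16 ≈ 0.31250)
-140*(-49/H + 41/Q) + n = -140*(-49/(-31) + 41/(5/16)) + 22 = -140*(-49*(-1/31) + 41*(16/5)) + 22 = -140*(49/31 + 656/5) + 22 = -140*20581/155 + 22 = -576268/31 + 22 = -575586/31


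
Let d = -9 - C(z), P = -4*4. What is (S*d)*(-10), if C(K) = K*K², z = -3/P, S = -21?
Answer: -3873555/2048 ≈ -1891.4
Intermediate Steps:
P = -16
z = 3/16 (z = -3/(-16) = -3*(-1/16) = 3/16 ≈ 0.18750)
C(K) = K³
d = -36891/4096 (d = -9 - (3/16)³ = -9 - 1*27/4096 = -9 - 27/4096 = -36891/4096 ≈ -9.0066)
(S*d)*(-10) = -21*(-36891/4096)*(-10) = (774711/4096)*(-10) = -3873555/2048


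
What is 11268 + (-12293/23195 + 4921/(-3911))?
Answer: 1022021667342/90715645 ≈ 11266.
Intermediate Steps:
11268 + (-12293/23195 + 4921/(-3911)) = 11268 + (-12293*1/23195 + 4921*(-1/3911)) = 11268 + (-12293/23195 - 4921/3911) = 11268 - 162220518/90715645 = 1022021667342/90715645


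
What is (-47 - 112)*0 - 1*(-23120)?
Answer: 23120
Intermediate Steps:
(-47 - 112)*0 - 1*(-23120) = -159*0 + 23120 = 0 + 23120 = 23120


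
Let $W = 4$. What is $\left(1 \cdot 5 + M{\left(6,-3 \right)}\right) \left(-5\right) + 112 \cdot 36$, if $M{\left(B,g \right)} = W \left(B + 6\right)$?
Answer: $3767$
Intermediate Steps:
$M{\left(B,g \right)} = 24 + 4 B$ ($M{\left(B,g \right)} = 4 \left(B + 6\right) = 4 \left(6 + B\right) = 24 + 4 B$)
$\left(1 \cdot 5 + M{\left(6,-3 \right)}\right) \left(-5\right) + 112 \cdot 36 = \left(1 \cdot 5 + \left(24 + 4 \cdot 6\right)\right) \left(-5\right) + 112 \cdot 36 = \left(5 + \left(24 + 24\right)\right) \left(-5\right) + 4032 = \left(5 + 48\right) \left(-5\right) + 4032 = 53 \left(-5\right) + 4032 = -265 + 4032 = 3767$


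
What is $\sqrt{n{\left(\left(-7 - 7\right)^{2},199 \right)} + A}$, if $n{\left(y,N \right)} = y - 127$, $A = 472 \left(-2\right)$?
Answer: $5 i \sqrt{35} \approx 29.58 i$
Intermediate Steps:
$A = -944$
$n{\left(y,N \right)} = -127 + y$
$\sqrt{n{\left(\left(-7 - 7\right)^{2},199 \right)} + A} = \sqrt{\left(-127 + \left(-7 - 7\right)^{2}\right) - 944} = \sqrt{\left(-127 + \left(-14\right)^{2}\right) - 944} = \sqrt{\left(-127 + 196\right) - 944} = \sqrt{69 - 944} = \sqrt{-875} = 5 i \sqrt{35}$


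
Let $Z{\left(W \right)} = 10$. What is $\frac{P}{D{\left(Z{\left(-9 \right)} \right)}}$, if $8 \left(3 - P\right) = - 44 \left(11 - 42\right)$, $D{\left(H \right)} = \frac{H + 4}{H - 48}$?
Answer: $\frac{6365}{14} \approx 454.64$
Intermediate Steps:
$D{\left(H \right)} = \frac{4 + H}{-48 + H}$
$P = - \frac{335}{2}$ ($P = 3 - \frac{\left(-44\right) \left(11 - 42\right)}{8} = 3 - \frac{\left(-44\right) \left(-31\right)}{8} = 3 - \frac{341}{2} = - \frac{335}{2} \approx -167.5$)
$\frac{P}{D{\left(Z{\left(-9 \right)} \right)}} = - \frac{335}{2 \frac{4 + 10}{-48 + 10}} = - \frac{335}{2 \frac{1}{-38} \cdot 14} = - \frac{335}{2 \left(\left(- \frac{1}{38}\right) 14\right)} = - \frac{335}{2 \left(- \frac{7}{19}\right)} = \left(- \frac{335}{2}\right) \left(- \frac{19}{7}\right) = \frac{6365}{14}$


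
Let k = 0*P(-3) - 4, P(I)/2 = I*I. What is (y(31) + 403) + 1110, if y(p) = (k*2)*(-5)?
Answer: 1553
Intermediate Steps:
P(I) = 2*I² (P(I) = 2*(I*I) = 2*I²)
k = -4 (k = 0*(2*(-3)²) - 4 = 0*(2*9) - 4 = 0*18 - 4 = 0 - 4 = -4)
y(p) = 40 (y(p) = -4*2*(-5) = -8*(-5) = 40)
(y(31) + 403) + 1110 = (40 + 403) + 1110 = 443 + 1110 = 1553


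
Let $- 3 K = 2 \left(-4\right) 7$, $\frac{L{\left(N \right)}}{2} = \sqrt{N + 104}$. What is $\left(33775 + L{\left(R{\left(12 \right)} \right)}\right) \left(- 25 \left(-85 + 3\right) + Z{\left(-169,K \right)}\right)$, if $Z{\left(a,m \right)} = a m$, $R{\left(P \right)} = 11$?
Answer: $- \frac{111930350}{3} - \frac{6628 \sqrt{115}}{3} \approx -3.7334 \cdot 10^{7}$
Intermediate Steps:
$L{\left(N \right)} = 2 \sqrt{104 + N}$ ($L{\left(N \right)} = 2 \sqrt{N + 104} = 2 \sqrt{104 + N}$)
$K = \frac{56}{3}$ ($K = - \frac{2 \left(-4\right) 7}{3} = - \frac{\left(-8\right) 7}{3} = \left(- \frac{1}{3}\right) \left(-56\right) = \frac{56}{3} \approx 18.667$)
$\left(33775 + L{\left(R{\left(12 \right)} \right)}\right) \left(- 25 \left(-85 + 3\right) + Z{\left(-169,K \right)}\right) = \left(33775 + 2 \sqrt{104 + 11}\right) \left(- 25 \left(-85 + 3\right) - \frac{9464}{3}\right) = \left(33775 + 2 \sqrt{115}\right) \left(\left(-25\right) \left(-82\right) - \frac{9464}{3}\right) = \left(33775 + 2 \sqrt{115}\right) \left(2050 - \frac{9464}{3}\right) = \left(33775 + 2 \sqrt{115}\right) \left(- \frac{3314}{3}\right) = - \frac{111930350}{3} - \frac{6628 \sqrt{115}}{3}$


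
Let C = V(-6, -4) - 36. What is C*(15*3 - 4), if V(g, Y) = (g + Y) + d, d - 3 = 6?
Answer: -1517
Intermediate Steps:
d = 9 (d = 3 + 6 = 9)
V(g, Y) = 9 + Y + g (V(g, Y) = (g + Y) + 9 = (Y + g) + 9 = 9 + Y + g)
C = -37 (C = (9 - 4 - 6) - 36 = -1 - 36 = -37)
C*(15*3 - 4) = -37*(15*3 - 4) = -37*(45 - 4) = -37*41 = -1517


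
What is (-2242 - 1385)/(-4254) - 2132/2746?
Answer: 148369/1946914 ≈ 0.076207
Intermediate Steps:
(-2242 - 1385)/(-4254) - 2132/2746 = -3627*(-1/4254) - 2132*1/2746 = 1209/1418 - 1066/1373 = 148369/1946914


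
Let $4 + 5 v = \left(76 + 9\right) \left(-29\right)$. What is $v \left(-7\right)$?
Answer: $\frac{17283}{5} \approx 3456.6$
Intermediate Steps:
$v = - \frac{2469}{5}$ ($v = - \frac{4}{5} + \frac{\left(76 + 9\right) \left(-29\right)}{5} = - \frac{4}{5} + \frac{85 \left(-29\right)}{5} = - \frac{4}{5} + \frac{1}{5} \left(-2465\right) = - \frac{4}{5} - 493 = - \frac{2469}{5} \approx -493.8$)
$v \left(-7\right) = \left(- \frac{2469}{5}\right) \left(-7\right) = \frac{17283}{5}$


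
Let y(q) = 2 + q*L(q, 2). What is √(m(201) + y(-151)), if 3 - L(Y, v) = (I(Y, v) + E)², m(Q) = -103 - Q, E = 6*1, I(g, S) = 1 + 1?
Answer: √8909 ≈ 94.387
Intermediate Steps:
I(g, S) = 2
E = 6
L(Y, v) = -61 (L(Y, v) = 3 - (2 + 6)² = 3 - 1*8² = 3 - 1*64 = 3 - 64 = -61)
y(q) = 2 - 61*q (y(q) = 2 + q*(-61) = 2 - 61*q)
√(m(201) + y(-151)) = √((-103 - 1*201) + (2 - 61*(-151))) = √((-103 - 201) + (2 + 9211)) = √(-304 + 9213) = √8909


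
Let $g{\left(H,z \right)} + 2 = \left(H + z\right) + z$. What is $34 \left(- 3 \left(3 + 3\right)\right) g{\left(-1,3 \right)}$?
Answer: $-1836$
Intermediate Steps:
$g{\left(H,z \right)} = -2 + H + 2 z$ ($g{\left(H,z \right)} = -2 + \left(\left(H + z\right) + z\right) = -2 + \left(H + 2 z\right) = -2 + H + 2 z$)
$34 \left(- 3 \left(3 + 3\right)\right) g{\left(-1,3 \right)} = 34 \left(- 3 \left(3 + 3\right)\right) \left(-2 - 1 + 2 \cdot 3\right) = 34 \left(\left(-3\right) 6\right) \left(-2 - 1 + 6\right) = 34 \left(-18\right) 3 = \left(-612\right) 3 = -1836$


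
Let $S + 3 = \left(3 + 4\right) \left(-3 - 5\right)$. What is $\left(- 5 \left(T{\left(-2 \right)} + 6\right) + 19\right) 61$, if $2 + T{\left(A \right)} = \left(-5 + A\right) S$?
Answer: $-126026$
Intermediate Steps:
$S = -59$ ($S = -3 + \left(3 + 4\right) \left(-3 - 5\right) = -3 + 7 \left(-8\right) = -3 - 56 = -59$)
$T{\left(A \right)} = 293 - 59 A$ ($T{\left(A \right)} = -2 + \left(-5 + A\right) \left(-59\right) = -2 - \left(-295 + 59 A\right) = 293 - 59 A$)
$\left(- 5 \left(T{\left(-2 \right)} + 6\right) + 19\right) 61 = \left(- 5 \left(\left(293 - -118\right) + 6\right) + 19\right) 61 = \left(- 5 \left(\left(293 + 118\right) + 6\right) + 19\right) 61 = \left(- 5 \left(411 + 6\right) + 19\right) 61 = \left(\left(-5\right) 417 + 19\right) 61 = \left(-2085 + 19\right) 61 = \left(-2066\right) 61 = -126026$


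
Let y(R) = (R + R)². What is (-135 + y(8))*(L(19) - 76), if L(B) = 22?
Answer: -6534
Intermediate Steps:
y(R) = 4*R² (y(R) = (2*R)² = 4*R²)
(-135 + y(8))*(L(19) - 76) = (-135 + 4*8²)*(22 - 76) = (-135 + 4*64)*(-54) = (-135 + 256)*(-54) = 121*(-54) = -6534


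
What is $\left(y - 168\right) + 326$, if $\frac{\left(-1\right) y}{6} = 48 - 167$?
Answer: $872$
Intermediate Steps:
$y = 714$ ($y = - 6 \left(48 - 167\right) = \left(-6\right) \left(-119\right) = 714$)
$\left(y - 168\right) + 326 = \left(714 - 168\right) + 326 = 546 + 326 = 872$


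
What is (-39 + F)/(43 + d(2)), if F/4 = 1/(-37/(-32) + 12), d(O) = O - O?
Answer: -16291/18103 ≈ -0.89991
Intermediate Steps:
d(O) = 0
F = 128/421 (F = 4/(-37/(-32) + 12) = 4/(-37*(-1/32) + 12) = 4/(37/32 + 12) = 4/(421/32) = 4*(32/421) = 128/421 ≈ 0.30404)
(-39 + F)/(43 + d(2)) = (-39 + 128/421)/(43 + 0) = -16291/421/43 = (1/43)*(-16291/421) = -16291/18103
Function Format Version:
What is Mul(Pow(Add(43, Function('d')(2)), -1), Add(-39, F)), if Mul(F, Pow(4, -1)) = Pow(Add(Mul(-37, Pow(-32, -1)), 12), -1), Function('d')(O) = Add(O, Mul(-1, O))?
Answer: Rational(-16291, 18103) ≈ -0.89991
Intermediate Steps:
Function('d')(O) = 0
F = Rational(128, 421) (F = Mul(4, Pow(Add(Mul(-37, Pow(-32, -1)), 12), -1)) = Mul(4, Pow(Add(Mul(-37, Rational(-1, 32)), 12), -1)) = Mul(4, Pow(Add(Rational(37, 32), 12), -1)) = Mul(4, Pow(Rational(421, 32), -1)) = Mul(4, Rational(32, 421)) = Rational(128, 421) ≈ 0.30404)
Mul(Pow(Add(43, Function('d')(2)), -1), Add(-39, F)) = Mul(Pow(Add(43, 0), -1), Add(-39, Rational(128, 421))) = Mul(Pow(43, -1), Rational(-16291, 421)) = Mul(Rational(1, 43), Rational(-16291, 421)) = Rational(-16291, 18103)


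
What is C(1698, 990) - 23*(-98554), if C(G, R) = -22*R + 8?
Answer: 2244970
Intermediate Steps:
C(G, R) = 8 - 22*R
C(1698, 990) - 23*(-98554) = (8 - 22*990) - 23*(-98554) = (8 - 21780) - 1*(-2266742) = -21772 + 2266742 = 2244970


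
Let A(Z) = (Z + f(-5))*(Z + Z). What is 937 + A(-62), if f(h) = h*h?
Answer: 5525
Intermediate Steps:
f(h) = h²
A(Z) = 2*Z*(25 + Z) (A(Z) = (Z + (-5)²)*(Z + Z) = (Z + 25)*(2*Z) = (25 + Z)*(2*Z) = 2*Z*(25 + Z))
937 + A(-62) = 937 + 2*(-62)*(25 - 62) = 937 + 2*(-62)*(-37) = 937 + 4588 = 5525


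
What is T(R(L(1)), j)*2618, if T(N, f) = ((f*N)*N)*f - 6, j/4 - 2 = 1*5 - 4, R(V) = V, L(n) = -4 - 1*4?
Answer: 24111780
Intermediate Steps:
L(n) = -8 (L(n) = -4 - 4 = -8)
j = 12 (j = 8 + 4*(1*5 - 4) = 8 + 4*(5 - 4) = 8 + 4*1 = 8 + 4 = 12)
T(N, f) = -6 + N²*f² (T(N, f) = ((N*f)*N)*f - 6 = (f*N²)*f - 6 = N²*f² - 6 = -6 + N²*f²)
T(R(L(1)), j)*2618 = (-6 + (-8)²*12²)*2618 = (-6 + 64*144)*2618 = (-6 + 9216)*2618 = 9210*2618 = 24111780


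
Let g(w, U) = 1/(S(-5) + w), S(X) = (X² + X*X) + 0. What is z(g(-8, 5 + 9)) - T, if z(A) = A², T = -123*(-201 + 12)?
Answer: -41007707/1764 ≈ -23247.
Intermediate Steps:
S(X) = 2*X² (S(X) = (X² + X²) + 0 = 2*X² + 0 = 2*X²)
g(w, U) = 1/(50 + w) (g(w, U) = 1/(2*(-5)² + w) = 1/(2*25 + w) = 1/(50 + w))
T = 23247 (T = -123*(-189) = 23247)
z(g(-8, 5 + 9)) - T = (1/(50 - 8))² - 1*23247 = (1/42)² - 23247 = 1/1764 - 23247 = -41007707/1764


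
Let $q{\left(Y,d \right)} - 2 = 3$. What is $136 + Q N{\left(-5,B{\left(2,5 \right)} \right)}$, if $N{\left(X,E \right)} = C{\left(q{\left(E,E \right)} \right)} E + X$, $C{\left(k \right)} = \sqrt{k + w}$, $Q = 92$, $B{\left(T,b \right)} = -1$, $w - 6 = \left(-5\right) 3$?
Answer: $-324 - 184 i \approx -324.0 - 184.0 i$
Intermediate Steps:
$q{\left(Y,d \right)} = 5$ ($q{\left(Y,d \right)} = 2 + 3 = 5$)
$w = -9$ ($w = 6 - 15 = -9$)
$C{\left(k \right)} = \sqrt{-9 + k}$ ($C{\left(k \right)} = \sqrt{k - 9} = \sqrt{-9 + k}$)
$N{\left(X,E \right)} = X + 2 i E$ ($N{\left(X,E \right)} = \sqrt{-9 + 5} E + X = \sqrt{-4} E + X = 2 i E + X = X + 2 i E$)
$136 + Q N{\left(-5,B{\left(2,5 \right)} \right)} = 136 + 92 \left(-5 + 2 i \left(-1\right)\right) = 136 + 92 \left(-5 - 2 i\right) = 136 - \left(460 + 184 i\right) = -324 - 184 i$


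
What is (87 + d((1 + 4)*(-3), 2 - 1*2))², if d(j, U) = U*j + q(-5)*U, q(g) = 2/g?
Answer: 7569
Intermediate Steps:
d(j, U) = -2*U/5 + U*j (d(j, U) = U*j + (2/(-5))*U = U*j + (2*(-⅕))*U = U*j - 2*U/5 = -2*U/5 + U*j)
(87 + d((1 + 4)*(-3), 2 - 1*2))² = (87 + (2 - 1*2)*(-2 + 5*((1 + 4)*(-3)))/5)² = (87 + (2 - 2)*(-2 + 5*(5*(-3)))/5)² = (87 + (⅕)*0*(-2 + 5*(-15)))² = (87 + (⅕)*0*(-2 - 75))² = (87 + (⅕)*0*(-77))² = (87 + 0)² = 87² = 7569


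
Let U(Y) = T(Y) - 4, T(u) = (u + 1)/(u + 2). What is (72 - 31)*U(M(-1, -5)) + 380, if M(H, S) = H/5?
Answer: 2108/9 ≈ 234.22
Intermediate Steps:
M(H, S) = H/5 (M(H, S) = H*(⅕) = H/5)
T(u) = (1 + u)/(2 + u)
U(Y) = -4 + (1 + Y)/(2 + Y) (U(Y) = (1 + Y)/(2 + Y) - 4 = -4 + (1 + Y)/(2 + Y))
(72 - 31)*U(M(-1, -5)) + 380 = (72 - 31)*((-7 - 3*(-1)/5)/(2 + (⅕)*(-1))) + 380 = 41*((-7 - 3*(-⅕))/(2 - ⅕)) + 380 = 41*((-7 + ⅗)/(9/5)) + 380 = 41*((5/9)*(-32/5)) + 380 = 41*(-32/9) + 380 = -1312/9 + 380 = 2108/9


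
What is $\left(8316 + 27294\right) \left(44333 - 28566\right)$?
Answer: $561462870$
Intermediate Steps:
$\left(8316 + 27294\right) \left(44333 - 28566\right) = 35610 \cdot 15767 = 561462870$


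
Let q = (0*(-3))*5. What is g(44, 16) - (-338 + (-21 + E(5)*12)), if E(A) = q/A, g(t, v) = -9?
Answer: 350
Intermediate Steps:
q = 0 (q = 0*5 = 0)
E(A) = 0 (E(A) = 0/A = 0)
g(44, 16) - (-338 + (-21 + E(5)*12)) = -9 - (-338 + (-21 + 0*12)) = -9 - (-338 + (-21 + 0)) = -9 - (-338 - 21) = -9 - 1*(-359) = -9 + 359 = 350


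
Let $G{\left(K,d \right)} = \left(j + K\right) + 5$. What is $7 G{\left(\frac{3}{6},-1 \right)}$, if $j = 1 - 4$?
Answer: $\frac{35}{2} \approx 17.5$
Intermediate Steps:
$j = -3$ ($j = 1 - 4 = -3$)
$G{\left(K,d \right)} = 2 + K$ ($G{\left(K,d \right)} = \left(-3 + K\right) + 5 = 2 + K$)
$7 G{\left(\frac{3}{6},-1 \right)} = 7 \left(2 + \frac{3}{6}\right) = 7 \left(2 + 3 \cdot \frac{1}{6}\right) = 7 \left(2 + \frac{1}{2}\right) = 7 \cdot \frac{5}{2} = \frac{35}{2}$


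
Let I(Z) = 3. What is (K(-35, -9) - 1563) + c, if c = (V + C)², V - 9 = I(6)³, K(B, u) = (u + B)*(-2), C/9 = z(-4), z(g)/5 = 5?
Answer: 66646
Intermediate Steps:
z(g) = 25 (z(g) = 5*5 = 25)
C = 225 (C = 9*25 = 225)
K(B, u) = -2*B - 2*u (K(B, u) = (B + u)*(-2) = -2*B - 2*u)
V = 36 (V = 9 + 3³ = 9 + 27 = 36)
c = 68121 (c = (36 + 225)² = 261² = 68121)
(K(-35, -9) - 1563) + c = ((-2*(-35) - 2*(-9)) - 1563) + 68121 = ((70 + 18) - 1563) + 68121 = (88 - 1563) + 68121 = -1475 + 68121 = 66646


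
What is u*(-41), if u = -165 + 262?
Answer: -3977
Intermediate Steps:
u = 97
u*(-41) = 97*(-41) = -3977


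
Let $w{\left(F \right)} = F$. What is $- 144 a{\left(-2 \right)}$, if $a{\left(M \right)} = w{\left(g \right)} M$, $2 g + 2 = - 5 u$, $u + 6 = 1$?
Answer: $3312$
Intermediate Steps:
$u = -5$ ($u = -6 + 1 = -5$)
$g = \frac{23}{2}$ ($g = -1 + \frac{\left(-5\right) \left(-5\right)}{2} = -1 + \frac{1}{2} \cdot 25 = -1 + \frac{25}{2} = \frac{23}{2} \approx 11.5$)
$a{\left(M \right)} = \frac{23 M}{2}$
$- 144 a{\left(-2 \right)} = - 144 \cdot \frac{23}{2} \left(-2\right) = \left(-144\right) \left(-23\right) = 3312$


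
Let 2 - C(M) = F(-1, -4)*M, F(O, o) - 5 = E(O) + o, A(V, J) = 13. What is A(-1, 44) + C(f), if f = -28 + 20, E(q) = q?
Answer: 15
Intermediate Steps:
f = -8
F(O, o) = 5 + O + o (F(O, o) = 5 + (O + o) = 5 + O + o)
C(M) = 2 (C(M) = 2 - (5 - 1 - 4)*M = 2 - 0*M = 2 - 1*0 = 2 + 0 = 2)
A(-1, 44) + C(f) = 13 + 2 = 15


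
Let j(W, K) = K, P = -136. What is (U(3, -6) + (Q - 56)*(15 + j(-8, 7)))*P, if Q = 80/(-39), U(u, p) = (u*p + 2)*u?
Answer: 7028480/39 ≈ 1.8022e+5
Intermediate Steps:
U(u, p) = u*(2 + p*u) (U(u, p) = (p*u + 2)*u = (2 + p*u)*u = u*(2 + p*u))
Q = -80/39 (Q = 80*(-1/39) = -80/39 ≈ -2.0513)
(U(3, -6) + (Q - 56)*(15 + j(-8, 7)))*P = (3*(2 - 6*3) + (-80/39 - 56)*(15 + 7))*(-136) = (3*(2 - 18) - 2264/39*22)*(-136) = (3*(-16) - 49808/39)*(-136) = (-48 - 49808/39)*(-136) = -51680/39*(-136) = 7028480/39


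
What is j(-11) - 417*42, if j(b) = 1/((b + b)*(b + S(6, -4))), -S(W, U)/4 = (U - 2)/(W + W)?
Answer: -3467771/198 ≈ -17514.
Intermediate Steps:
S(W, U) = -2*(-2 + U)/W (S(W, U) = -4*(U - 2)/(W + W) = -4*(-2 + U)/(2*W) = -4*(-2 + U)*1/(2*W) = -2*(-2 + U)/W)
j(b) = 1/(2*b*(2 + b)) (j(b) = 1/((b + b)*(b + 2*(2 - 1*(-4))/6)) = 1/((2*b)*(b + 2*(⅙)*(2 + 4))) = 1/((2*b)*(b + 2*(⅙)*6)) = 1/((2*b)*(b + 2)) = 1/((2*b)*(2 + b)) = 1/(2*b*(2 + b)))
j(-11) - 417*42 = (½)/(-11*(2 - 11)) - 417*42 = (½)*(-1/11)/(-9) - 17514 = (½)*(-1/11)*(-⅑) - 17514 = 1/198 - 17514 = -3467771/198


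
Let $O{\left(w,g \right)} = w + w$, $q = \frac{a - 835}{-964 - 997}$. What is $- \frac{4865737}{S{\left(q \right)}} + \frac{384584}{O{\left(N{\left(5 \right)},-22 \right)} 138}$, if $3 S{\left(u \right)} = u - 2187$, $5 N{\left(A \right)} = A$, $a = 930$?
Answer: $\frac{2387485180291}{295927338} \approx 8067.8$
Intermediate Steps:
$N{\left(A \right)} = \frac{A}{5}$
$q = - \frac{95}{1961}$ ($q = \frac{930 - 835}{-964 - 997} = \frac{95}{-1961} = 95 \left(- \frac{1}{1961}\right) = - \frac{95}{1961} \approx -0.048445$)
$S{\left(u \right)} = -729 + \frac{u}{3}$ ($S{\left(u \right)} = \frac{u - 2187}{3} = \frac{-2187 + u}{3} = -729 + \frac{u}{3}$)
$O{\left(w,g \right)} = 2 w$
$- \frac{4865737}{S{\left(q \right)}} + \frac{384584}{O{\left(N{\left(5 \right)},-22 \right)} 138} = - \frac{4865737}{-729 + \frac{1}{3} \left(- \frac{95}{1961}\right)} + \frac{384584}{2 \cdot \frac{1}{5} \cdot 5 \cdot 138} = - \frac{4865737}{-729 - \frac{95}{5883}} + \frac{384584}{2 \cdot 1 \cdot 138} = - \frac{4865737}{- \frac{4288802}{5883}} + \frac{384584}{2 \cdot 138} = \left(-4865737\right) \left(- \frac{5883}{4288802}\right) + \frac{384584}{276} = \frac{28625130771}{4288802} + 384584 \cdot \frac{1}{276} = \frac{28625130771}{4288802} + \frac{96146}{69} = \frac{2387485180291}{295927338}$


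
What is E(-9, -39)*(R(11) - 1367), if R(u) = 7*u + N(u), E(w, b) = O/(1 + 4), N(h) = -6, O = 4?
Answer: -5184/5 ≈ -1036.8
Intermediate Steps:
E(w, b) = ⅘ (E(w, b) = 4/(1 + 4) = 4/5 = (⅕)*4 = ⅘)
R(u) = -6 + 7*u (R(u) = 7*u - 6 = -6 + 7*u)
E(-9, -39)*(R(11) - 1367) = 4*((-6 + 7*11) - 1367)/5 = 4*((-6 + 77) - 1367)/5 = 4*(71 - 1367)/5 = (⅘)*(-1296) = -5184/5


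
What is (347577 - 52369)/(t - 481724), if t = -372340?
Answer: -36901/106758 ≈ -0.34565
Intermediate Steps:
(347577 - 52369)/(t - 481724) = (347577 - 52369)/(-372340 - 481724) = 295208/(-854064) = 295208*(-1/854064) = -36901/106758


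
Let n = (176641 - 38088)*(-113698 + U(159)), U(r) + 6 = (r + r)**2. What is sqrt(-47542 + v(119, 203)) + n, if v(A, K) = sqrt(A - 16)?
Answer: -1742996740 + I*sqrt(47542 - sqrt(103)) ≈ -1.743e+9 + 218.02*I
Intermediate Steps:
U(r) = -6 + 4*r**2 (U(r) = -6 + (r + r)**2 = -6 + (2*r)**2 = -6 + 4*r**2)
v(A, K) = sqrt(-16 + A)
n = -1742996740 (n = (176641 - 38088)*(-113698 + (-6 + 4*159**2)) = 138553*(-113698 + (-6 + 4*25281)) = 138553*(-113698 + (-6 + 101124)) = 138553*(-113698 + 101118) = 138553*(-12580) = -1742996740)
sqrt(-47542 + v(119, 203)) + n = sqrt(-47542 + sqrt(-16 + 119)) - 1742996740 = sqrt(-47542 + sqrt(103)) - 1742996740 = -1742996740 + sqrt(-47542 + sqrt(103))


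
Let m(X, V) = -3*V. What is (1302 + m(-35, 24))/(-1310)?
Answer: -123/131 ≈ -0.93893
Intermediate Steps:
(1302 + m(-35, 24))/(-1310) = (1302 - 3*24)/(-1310) = -(1302 - 72)/1310 = -1/1310*1230 = -123/131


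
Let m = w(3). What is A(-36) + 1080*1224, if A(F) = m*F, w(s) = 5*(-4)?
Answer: 1322640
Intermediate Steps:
w(s) = -20
m = -20
A(F) = -20*F
A(-36) + 1080*1224 = -20*(-36) + 1080*1224 = 720 + 1321920 = 1322640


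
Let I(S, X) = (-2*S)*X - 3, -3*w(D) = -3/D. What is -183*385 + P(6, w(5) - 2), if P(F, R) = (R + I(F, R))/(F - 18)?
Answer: -352282/5 ≈ -70456.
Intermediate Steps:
w(D) = 1/D (w(D) = -(-1)/D = 1/D)
I(S, X) = -3 - 2*S*X (I(S, X) = -2*S*X - 3 = -3 - 2*S*X)
P(F, R) = (-3 + R - 2*F*R)/(-18 + F) (P(F, R) = (R + (-3 - 2*F*R))/(F - 18) = (-3 + R - 2*F*R)/(-18 + F))
-183*385 + P(6, w(5) - 2) = -183*385 + (-3 + (1/5 - 2) - 2*6*(1/5 - 2))/(-18 + 6) = -70455 + (-3 + (⅕ - 2) - 2*6*(⅕ - 2))/(-12) = -70455 - (-3 - 9/5 - 2*6*(-9/5))/12 = -70455 - (-3 - 9/5 + 108/5)/12 = -70455 - 1/12*84/5 = -70455 - 7/5 = -352282/5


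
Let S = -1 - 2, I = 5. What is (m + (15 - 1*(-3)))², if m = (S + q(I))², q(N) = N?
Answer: 484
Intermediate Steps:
S = -3
m = 4 (m = (-3 + 5)² = 2² = 4)
(m + (15 - 1*(-3)))² = (4 + (15 - 1*(-3)))² = (4 + (15 + 3))² = (4 + 18)² = 22² = 484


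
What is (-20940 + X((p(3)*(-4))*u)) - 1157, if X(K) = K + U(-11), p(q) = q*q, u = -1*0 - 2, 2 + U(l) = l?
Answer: -22038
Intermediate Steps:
U(l) = -2 + l
u = -2 (u = 0 - 2 = -2)
p(q) = q²
X(K) = -13 + K (X(K) = K + (-2 - 11) = K - 13 = -13 + K)
(-20940 + X((p(3)*(-4))*u)) - 1157 = (-20940 + (-13 + (3²*(-4))*(-2))) - 1157 = (-20940 + (-13 + (9*(-4))*(-2))) - 1157 = (-20940 + (-13 - 36*(-2))) - 1157 = (-20940 + (-13 + 72)) - 1157 = (-20940 + 59) - 1157 = -20881 - 1157 = -22038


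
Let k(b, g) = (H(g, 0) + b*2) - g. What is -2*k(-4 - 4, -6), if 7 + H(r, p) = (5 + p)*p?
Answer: 34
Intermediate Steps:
H(r, p) = -7 + p*(5 + p) (H(r, p) = -7 + (5 + p)*p = -7 + p*(5 + p))
k(b, g) = -7 - g + 2*b (k(b, g) = ((-7 + 0**2 + 5*0) + b*2) - g = ((-7 + 0 + 0) + 2*b) - g = (-7 + 2*b) - g = -7 - g + 2*b)
-2*k(-4 - 4, -6) = -2*(-7 - 1*(-6) + 2*(-4 - 4)) = -2*(-7 + 6 + 2*(-8)) = -2*(-7 + 6 - 16) = -2*(-17) = 34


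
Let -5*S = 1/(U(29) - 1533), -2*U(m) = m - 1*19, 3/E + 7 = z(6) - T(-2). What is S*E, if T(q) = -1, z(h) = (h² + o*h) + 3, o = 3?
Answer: 1/130730 ≈ 7.6494e-6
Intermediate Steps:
z(h) = 3 + h² + 3*h (z(h) = (h² + 3*h) + 3 = 3 + h² + 3*h)
E = 1/17 (E = 3/(-7 + ((3 + 6² + 3*6) - 1*(-1))) = 3/(-7 + ((3 + 36 + 18) + 1)) = 3/(-7 + (57 + 1)) = 3/(-7 + 58) = 3/51 = 3*(1/51) = 1/17 ≈ 0.058824)
U(m) = 19/2 - m/2 (U(m) = -(m - 1*19)/2 = -(m - 19)/2 = -(-19 + m)/2 = 19/2 - m/2)
S = 1/7690 (S = -1/(5*((19/2 - ½*29) - 1533)) = -1/(5*((19/2 - 29/2) - 1533)) = -1/(5*(-5 - 1533)) = -⅕/(-1538) = -⅕*(-1/1538) = 1/7690 ≈ 0.00013004)
S*E = (1/7690)*(1/17) = 1/130730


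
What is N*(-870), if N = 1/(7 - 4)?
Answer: -290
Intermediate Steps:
N = ⅓ (N = 1/3 = ⅓ ≈ 0.33333)
N*(-870) = (⅓)*(-870) = -290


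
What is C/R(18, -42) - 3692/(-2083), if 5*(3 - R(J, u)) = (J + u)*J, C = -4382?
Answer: -43988206/931101 ≈ -47.243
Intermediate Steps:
R(J, u) = 3 - J*(J + u)/5 (R(J, u) = 3 - (J + u)*J/5 = 3 - J*(J + u)/5)
C/R(18, -42) - 3692/(-2083) = -4382/(3 - ⅕*18² - ⅕*18*(-42)) - 3692/(-2083) = -4382/(3 - ⅕*324 + 756/5) - 3692*(-1/2083) = -4382/(3 - 324/5 + 756/5) + 3692/2083 = -4382/447/5 + 3692/2083 = -4382*5/447 + 3692/2083 = -21910/447 + 3692/2083 = -43988206/931101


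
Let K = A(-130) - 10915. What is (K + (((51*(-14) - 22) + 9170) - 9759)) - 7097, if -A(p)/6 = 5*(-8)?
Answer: -19097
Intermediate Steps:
A(p) = 240 (A(p) = -30*(-8) = -6*(-40) = 240)
K = -10675 (K = 240 - 10915 = -10675)
(K + (((51*(-14) - 22) + 9170) - 9759)) - 7097 = (-10675 + (((51*(-14) - 22) + 9170) - 9759)) - 7097 = (-10675 + (((-714 - 22) + 9170) - 9759)) - 7097 = (-10675 + ((-736 + 9170) - 9759)) - 7097 = (-10675 + (8434 - 9759)) - 7097 = (-10675 - 1325) - 7097 = -12000 - 7097 = -19097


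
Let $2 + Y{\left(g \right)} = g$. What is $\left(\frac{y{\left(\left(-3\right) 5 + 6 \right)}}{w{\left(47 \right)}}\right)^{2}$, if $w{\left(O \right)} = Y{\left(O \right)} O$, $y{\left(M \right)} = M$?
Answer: $\frac{1}{55225} \approx 1.8108 \cdot 10^{-5}$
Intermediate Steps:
$Y{\left(g \right)} = -2 + g$
$w{\left(O \right)} = O \left(-2 + O\right)$ ($w{\left(O \right)} = \left(-2 + O\right) O = O \left(-2 + O\right)$)
$\left(\frac{y{\left(\left(-3\right) 5 + 6 \right)}}{w{\left(47 \right)}}\right)^{2} = \left(\frac{\left(-3\right) 5 + 6}{47 \left(-2 + 47\right)}\right)^{2} = \left(\frac{-15 + 6}{47 \cdot 45}\right)^{2} = \left(- \frac{9}{2115}\right)^{2} = \left(\left(-9\right) \frac{1}{2115}\right)^{2} = \left(- \frac{1}{235}\right)^{2} = \frac{1}{55225}$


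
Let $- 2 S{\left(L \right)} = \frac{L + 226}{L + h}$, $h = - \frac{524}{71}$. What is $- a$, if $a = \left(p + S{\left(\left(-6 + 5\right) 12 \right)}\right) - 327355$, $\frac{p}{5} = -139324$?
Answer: $\frac{1408982003}{1376} \approx 1.024 \cdot 10^{6}$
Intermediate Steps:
$p = -696620$ ($p = 5 \left(-139324\right) = -696620$)
$h = - \frac{524}{71}$ ($h = \left(-524\right) \frac{1}{71} = - \frac{524}{71} \approx -7.3803$)
$S{\left(L \right)} = - \frac{226 + L}{2 \left(- \frac{524}{71} + L\right)}$ ($S{\left(L \right)} = - \frac{\left(L + 226\right) \frac{1}{L - \frac{524}{71}}}{2} = - \frac{\left(226 + L\right) \frac{1}{- \frac{524}{71} + L}}{2} = - \frac{\frac{1}{- \frac{524}{71} + L} \left(226 + L\right)}{2} = - \frac{226 + L}{2 \left(- \frac{524}{71} + L\right)}$)
$a = - \frac{1408982003}{1376}$ ($a = \left(-696620 + \frac{71 \left(-226 - \left(-6 + 5\right) 12\right)}{2 \left(-524 + 71 \left(-6 + 5\right) 12\right)}\right) - 327355 = \left(-696620 + \frac{71 \left(-226 - \left(-1\right) 12\right)}{2 \left(-524 + 71 \left(\left(-1\right) 12\right)\right)}\right) - 327355 = \left(-696620 + \frac{71 \left(-226 - -12\right)}{2 \left(-524 + 71 \left(-12\right)\right)}\right) - 327355 = \left(-696620 + \frac{71 \left(-226 + 12\right)}{2 \left(-524 - 852\right)}\right) - 327355 = \left(-696620 + \frac{71}{2} \frac{1}{-1376} \left(-214\right)\right) - 327355 = \left(-696620 + \frac{71}{2} \left(- \frac{1}{1376}\right) \left(-214\right)\right) - 327355 = \left(-696620 + \frac{7597}{1376}\right) - 327355 = - \frac{958541523}{1376} - 327355 = - \frac{1408982003}{1376} \approx -1.024 \cdot 10^{6}$)
$- a = \left(-1\right) \left(- \frac{1408982003}{1376}\right) = \frac{1408982003}{1376}$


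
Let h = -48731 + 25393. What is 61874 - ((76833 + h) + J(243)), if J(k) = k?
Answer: 8136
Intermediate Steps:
h = -23338
61874 - ((76833 + h) + J(243)) = 61874 - ((76833 - 23338) + 243) = 61874 - (53495 + 243) = 61874 - 1*53738 = 61874 - 53738 = 8136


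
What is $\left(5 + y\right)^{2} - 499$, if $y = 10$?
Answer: $-274$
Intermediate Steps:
$\left(5 + y\right)^{2} - 499 = \left(5 + 10\right)^{2} - 499 = 15^{2} - 499 = 225 - 499 = -274$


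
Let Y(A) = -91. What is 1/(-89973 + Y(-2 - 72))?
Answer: -1/90064 ≈ -1.1103e-5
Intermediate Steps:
1/(-89973 + Y(-2 - 72)) = 1/(-89973 - 91) = 1/(-90064) = -1/90064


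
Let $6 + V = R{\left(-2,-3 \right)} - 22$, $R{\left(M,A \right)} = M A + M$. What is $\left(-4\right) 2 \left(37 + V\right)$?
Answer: $-104$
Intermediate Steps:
$R{\left(M,A \right)} = M + A M$ ($R{\left(M,A \right)} = A M + M = M + A M$)
$V = -24$ ($V = -6 - \left(22 + 2 \left(1 - 3\right)\right) = -6 - 18 = -24$)
$\left(-4\right) 2 \left(37 + V\right) = \left(-4\right) 2 \left(37 - 24\right) = \left(-8\right) 13 = -104$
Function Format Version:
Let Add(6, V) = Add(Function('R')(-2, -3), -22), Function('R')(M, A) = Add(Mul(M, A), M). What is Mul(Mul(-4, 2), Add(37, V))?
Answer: -104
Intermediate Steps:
Function('R')(M, A) = Add(M, Mul(A, M)) (Function('R')(M, A) = Add(Mul(A, M), M) = Add(M, Mul(A, M)))
V = -24 (V = Add(-6, Add(Mul(-2, Add(1, -3)), -22)) = Add(-6, Add(Mul(-2, -2), -22)) = Add(-6, Add(4, -22)) = Add(-6, -18) = -24)
Mul(Mul(-4, 2), Add(37, V)) = Mul(Mul(-4, 2), Add(37, -24)) = Mul(-8, 13) = -104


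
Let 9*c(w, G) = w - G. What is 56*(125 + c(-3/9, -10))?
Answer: 190624/27 ≈ 7060.1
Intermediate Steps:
c(w, G) = -G/9 + w/9 (c(w, G) = (w - G)/9 = -G/9 + w/9)
56*(125 + c(-3/9, -10)) = 56*(125 + (-1/9*(-10) + (-3/9)/9)) = 56*(125 + (10/9 + (-3*1/9)/9)) = 56*(125 + (10/9 + (1/9)*(-1/3))) = 56*(125 + (10/9 - 1/27)) = 56*(125 + 29/27) = 56*(3404/27) = 190624/27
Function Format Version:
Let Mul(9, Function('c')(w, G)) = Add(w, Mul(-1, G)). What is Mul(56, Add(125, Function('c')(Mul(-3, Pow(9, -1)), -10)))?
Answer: Rational(190624, 27) ≈ 7060.1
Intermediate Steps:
Function('c')(w, G) = Add(Mul(Rational(-1, 9), G), Mul(Rational(1, 9), w)) (Function('c')(w, G) = Mul(Rational(1, 9), Add(w, Mul(-1, G))) = Add(Mul(Rational(-1, 9), G), Mul(Rational(1, 9), w)))
Mul(56, Add(125, Function('c')(Mul(-3, Pow(9, -1)), -10))) = Mul(56, Add(125, Add(Mul(Rational(-1, 9), -10), Mul(Rational(1, 9), Mul(-3, Pow(9, -1)))))) = Mul(56, Add(125, Add(Rational(10, 9), Mul(Rational(1, 9), Mul(-3, Rational(1, 9)))))) = Mul(56, Add(125, Add(Rational(10, 9), Mul(Rational(1, 9), Rational(-1, 3))))) = Mul(56, Add(125, Add(Rational(10, 9), Rational(-1, 27)))) = Mul(56, Add(125, Rational(29, 27))) = Mul(56, Rational(3404, 27)) = Rational(190624, 27)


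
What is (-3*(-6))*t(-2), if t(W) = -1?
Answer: -18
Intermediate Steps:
(-3*(-6))*t(-2) = -3*(-6)*(-1) = 18*(-1) = -18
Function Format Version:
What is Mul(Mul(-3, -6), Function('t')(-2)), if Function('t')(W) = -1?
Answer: -18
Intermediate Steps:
Mul(Mul(-3, -6), Function('t')(-2)) = Mul(Mul(-3, -6), -1) = Mul(18, -1) = -18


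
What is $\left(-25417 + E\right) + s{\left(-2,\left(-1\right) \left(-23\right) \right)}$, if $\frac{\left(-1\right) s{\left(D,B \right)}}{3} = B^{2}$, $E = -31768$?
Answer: $-58772$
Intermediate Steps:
$s{\left(D,B \right)} = - 3 B^{2}$
$\left(-25417 + E\right) + s{\left(-2,\left(-1\right) \left(-23\right) \right)} = \left(-25417 - 31768\right) - 3 \left(\left(-1\right) \left(-23\right)\right)^{2} = -57185 - 3 \cdot 23^{2} = -57185 - 1587 = -58772$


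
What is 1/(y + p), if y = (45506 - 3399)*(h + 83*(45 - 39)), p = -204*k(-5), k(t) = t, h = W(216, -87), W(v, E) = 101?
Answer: 1/25223113 ≈ 3.9646e-8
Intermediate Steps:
h = 101
p = 1020 (p = -204*(-5) = 1020)
y = 25222093 (y = (45506 - 3399)*(101 + 83*(45 - 39)) = 42107*(101 + 83*6) = 42107*(101 + 498) = 42107*599 = 25222093)
1/(y + p) = 1/(25222093 + 1020) = 1/25223113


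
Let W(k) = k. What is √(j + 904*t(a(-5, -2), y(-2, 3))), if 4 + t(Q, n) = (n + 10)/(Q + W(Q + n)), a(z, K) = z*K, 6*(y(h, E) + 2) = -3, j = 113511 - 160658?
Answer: 3*I*√274267/7 ≈ 224.45*I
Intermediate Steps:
j = -47147
y(h, E) = -5/2 (y(h, E) = -2 + (⅙)*(-3) = -2 - ½ = -5/2)
a(z, K) = K*z
t(Q, n) = -4 + (10 + n)/(n + 2*Q) (t(Q, n) = -4 + (n + 10)/(Q + (Q + n)) = -4 + (10 + n)/(n + 2*Q))
√(j + 904*t(a(-5, -2), y(-2, 3))) = √(-47147 + 904*((10 - (-16)*(-5) - 3*(-5/2))/(-5/2 + 2*(-2*(-5))))) = √(-47147 + 904*((10 - 8*10 + 15/2)/(-5/2 + 2*10))) = √(-47147 + 904*((10 - 80 + 15/2)/(-5/2 + 20))) = √(-47147 + 904*(-125/2/(35/2))) = √(-47147 + 904*((2/35)*(-125/2))) = √(-47147 + 904*(-25/7)) = √(-47147 - 22600/7) = √(-352629/7) = 3*I*√274267/7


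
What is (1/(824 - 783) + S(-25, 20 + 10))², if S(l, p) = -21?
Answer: 739600/1681 ≈ 439.98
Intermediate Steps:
(1/(824 - 783) + S(-25, 20 + 10))² = (1/(824 - 783) - 21)² = (1/41 - 21)² = (-860/41)² = 739600/1681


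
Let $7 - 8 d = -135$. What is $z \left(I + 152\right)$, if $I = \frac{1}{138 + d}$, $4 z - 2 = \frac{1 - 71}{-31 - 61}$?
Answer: $\frac{3006725}{28658} \approx 104.92$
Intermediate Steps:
$z = \frac{127}{184}$ ($z = \frac{1}{2} + \frac{\left(1 - 71\right) \frac{1}{-31 - 61}}{4} = \frac{1}{2} + \frac{\left(-70\right) \frac{1}{-92}}{4} = \frac{1}{2} + \frac{\left(-70\right) \left(- \frac{1}{92}\right)}{4} = \frac{1}{2} + \frac{1}{4} \cdot \frac{35}{46} = \frac{1}{2} + \frac{35}{184} = \frac{127}{184} \approx 0.69022$)
$d = \frac{71}{4}$ ($d = \frac{7}{8} - - \frac{135}{8} = \frac{7}{8} + \frac{135}{8} = \frac{71}{4} \approx 17.75$)
$I = \frac{4}{623}$ ($I = \frac{1}{138 + \frac{71}{4}} = \frac{1}{\frac{623}{4}} = \frac{4}{623} \approx 0.0064205$)
$z \left(I + 152\right) = \frac{127 \left(\frac{4}{623} + 152\right)}{184} = \frac{127}{184} \cdot \frac{94700}{623} = \frac{3006725}{28658}$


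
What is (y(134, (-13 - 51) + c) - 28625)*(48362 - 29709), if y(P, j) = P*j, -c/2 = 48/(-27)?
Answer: -6165208213/9 ≈ -6.8502e+8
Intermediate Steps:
c = 32/9 (c = -96/(-27) = -96*(-1)/27 = -2*(-16/9) = 32/9 ≈ 3.5556)
(y(134, (-13 - 51) + c) - 28625)*(48362 - 29709) = (134*((-13 - 51) + 32/9) - 28625)*(48362 - 29709) = (134*(-64 + 32/9) - 28625)*18653 = (134*(-544/9) - 28625)*18653 = (-72896/9 - 28625)*18653 = -330521/9*18653 = -6165208213/9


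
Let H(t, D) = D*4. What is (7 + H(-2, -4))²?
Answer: 81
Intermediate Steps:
H(t, D) = 4*D
(7 + H(-2, -4))² = (7 + 4*(-4))² = (7 - 16)² = (-9)² = 81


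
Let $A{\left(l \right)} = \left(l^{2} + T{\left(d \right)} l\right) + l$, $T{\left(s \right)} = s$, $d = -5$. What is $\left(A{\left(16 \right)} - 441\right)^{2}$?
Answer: $62001$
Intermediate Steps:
$A{\left(l \right)} = l^{2} - 4 l$ ($A{\left(l \right)} = \left(l^{2} - 5 l\right) + l = l^{2} - 4 l$)
$\left(A{\left(16 \right)} - 441\right)^{2} = \left(16 \left(-4 + 16\right) - 441\right)^{2} = \left(16 \cdot 12 - 441\right)^{2} = \left(192 - 441\right)^{2} = \left(-249\right)^{2} = 62001$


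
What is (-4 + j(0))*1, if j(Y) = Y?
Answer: -4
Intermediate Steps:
(-4 + j(0))*1 = (-4 + 0)*1 = -4*1 = -4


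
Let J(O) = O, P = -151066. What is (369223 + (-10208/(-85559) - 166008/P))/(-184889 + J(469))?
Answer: -2386121828955281/1191819403985740 ≈ -2.0021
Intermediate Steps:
(369223 + (-10208/(-85559) - 166008/P))/(-184889 + J(469)) = (369223 + (-10208/(-85559) - 166008/(-151066)))/(-184889 + 469) = (369223 + (-10208*(-1/85559) - 166008*(-1/151066)))/(-184420) = (369223 + (10208/85559 + 83004/75533))*(-1/184420) = (369223 + 7872780100/6462527947)*(-1/184420) = (2386121828955281/6462527947)*(-1/184420) = -2386121828955281/1191819403985740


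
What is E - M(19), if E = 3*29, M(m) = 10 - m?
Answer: 96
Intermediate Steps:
E = 87
E - M(19) = 87 - (10 - 1*19) = 87 - (10 - 19) = 87 - 1*(-9) = 87 + 9 = 96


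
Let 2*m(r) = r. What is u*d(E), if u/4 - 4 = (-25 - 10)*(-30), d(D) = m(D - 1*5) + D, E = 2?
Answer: 2108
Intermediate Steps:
m(r) = r/2
d(D) = -5/2 + 3*D/2 (d(D) = (D - 1*5)/2 + D = (D - 5)/2 + D = (-5 + D)/2 + D = (-5/2 + D/2) + D = -5/2 + 3*D/2)
u = 4216 (u = 16 + 4*((-25 - 10)*(-30)) = 16 + 4*(-35*(-30)) = 16 + 4*1050 = 16 + 4200 = 4216)
u*d(E) = 4216*(-5/2 + (3/2)*2) = 4216*(-5/2 + 3) = 4216*(1/2) = 2108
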